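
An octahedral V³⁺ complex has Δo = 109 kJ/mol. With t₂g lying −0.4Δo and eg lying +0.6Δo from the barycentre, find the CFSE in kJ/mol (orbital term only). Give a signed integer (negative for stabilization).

V sits in group 5; removing 3 electrons leaves V³⁺ with 5 − 3 = 2 d electrons.
Configuration: t₂g² eg⁰.
The orbital stabilization is -0.8Δo = -0.8 × 109 = -87 kJ/mol.

-87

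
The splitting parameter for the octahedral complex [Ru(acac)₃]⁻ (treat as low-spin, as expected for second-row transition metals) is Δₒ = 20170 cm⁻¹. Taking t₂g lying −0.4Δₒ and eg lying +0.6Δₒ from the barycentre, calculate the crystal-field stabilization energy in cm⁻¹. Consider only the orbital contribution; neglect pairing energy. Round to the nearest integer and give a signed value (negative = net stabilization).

Each acac⁻ contributes -1; 3 × (-1) = -3. With overall charge -1, Ru is in the +2 oxidation state.
Ru²⁺: group 8, so d-count = 8 − 2 = 6.
The d⁶ electrons fill as t₂g⁶ eg⁰.
Orbital CFSE = 6(-0.4) + 0(0.6) = -2.4Δₒ = -2.4 × 20170 = -48408 cm⁻¹.

-48408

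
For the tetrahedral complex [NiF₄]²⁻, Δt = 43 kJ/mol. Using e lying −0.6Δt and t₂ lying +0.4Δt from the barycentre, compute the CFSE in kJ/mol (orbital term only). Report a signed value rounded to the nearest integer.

-34

Each F⁻ contributes -1; 4 × (-1) = -4. With overall charge -2, Ni is in the +2 oxidation state.
Ni sits in group 10; removing 2 electrons leaves Ni²⁺ with 10 − 2 = 8 d electrons.
Tetrahedral fields are weak (Δₜ ≈ 4/9 Δₒ), so electrons fill high-spin.
The d⁸ electrons fill as e⁴ t₂⁴.
The orbital stabilization is -0.8Δt = -0.8 × 43 = -34 kJ/mol.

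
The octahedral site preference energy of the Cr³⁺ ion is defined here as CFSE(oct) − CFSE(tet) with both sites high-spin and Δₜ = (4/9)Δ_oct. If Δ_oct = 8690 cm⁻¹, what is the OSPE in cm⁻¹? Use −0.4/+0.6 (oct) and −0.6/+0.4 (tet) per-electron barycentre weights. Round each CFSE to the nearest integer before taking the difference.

-7338

Cr is in group 6, so Cr³⁺ is d³ (6 − 3 = 3).
Octahedral high-spin t₂g³ eg⁰: CFSE = -1.2 × 8690 = -10428 cm⁻¹.
Tetrahedral: e² t₂¹, CFSE = 2(−0.6) + 1(+0.4) = -0.8Δₜ = -0.8 × (4/9) × 8690 = -3090 cm⁻¹.
OSPE = CFSE(oct) − CFSE(tet) = -10428 − (-3090) = -7338 cm⁻¹.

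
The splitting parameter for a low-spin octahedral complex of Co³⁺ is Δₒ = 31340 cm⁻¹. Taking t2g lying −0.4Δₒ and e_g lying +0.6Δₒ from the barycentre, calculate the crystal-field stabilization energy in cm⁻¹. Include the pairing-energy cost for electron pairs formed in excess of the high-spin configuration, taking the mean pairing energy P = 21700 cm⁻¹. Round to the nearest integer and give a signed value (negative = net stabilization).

Group 9 minus oxidation state +3 gives a d⁶ configuration for Co³⁺.
The d⁶ electrons fill as t2g^6 e_g^0.
Orbital CFSE = 6(-0.4) + 0(0.6) = -2.4Δₒ = -2.4 × 31340 = -75216 cm⁻¹.
High-spin d⁶ would be t2g^4 e_g^2 with 1 pair; low-spin has 3, so 2 excess pairs cost +2P = +43400 cm⁻¹.
Overall CFSE = -75216 + 43400 = -31816 cm⁻¹.

-31816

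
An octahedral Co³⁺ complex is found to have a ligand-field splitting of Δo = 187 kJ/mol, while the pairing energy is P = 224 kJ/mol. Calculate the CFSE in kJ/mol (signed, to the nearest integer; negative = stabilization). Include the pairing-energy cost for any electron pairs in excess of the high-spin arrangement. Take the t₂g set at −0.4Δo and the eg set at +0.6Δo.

-75

Group 9 minus oxidation state +3 gives a d⁶ configuration for Co³⁺.
Δo < P, so pairing is avoided: the ground state is high-spin.
Filling d⁶ accordingly: t₂g⁴ eg².
Orbital CFSE = -0.4Δo = -0.4 × 187 = -75 kJ/mol.
High-spin has no excess pairs, so no pairing correction applies.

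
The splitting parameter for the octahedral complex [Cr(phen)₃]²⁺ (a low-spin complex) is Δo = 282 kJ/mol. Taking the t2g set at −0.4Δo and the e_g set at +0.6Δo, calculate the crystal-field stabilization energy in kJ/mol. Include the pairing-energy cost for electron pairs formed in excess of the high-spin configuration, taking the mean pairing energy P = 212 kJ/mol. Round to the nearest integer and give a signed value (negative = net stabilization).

phen is neutral, so the +2 overall charge sits on Cr: oxidation state +2.
Cr²⁺: group 6, so d-count = 6 − 2 = 4.
The d⁴ electrons fill as t2g^4 e_g^0.
The orbital stabilization is -1.6Δo = -1.6 × 282 = -451 kJ/mol.
High-spin d⁴ would be t2g^3 e_g^1 with 0 pairs; low-spin has 1, so 1 excess pair costs +1P = +212 kJ/mol.
Overall CFSE = -451 + 212 = -239 kJ/mol.

-239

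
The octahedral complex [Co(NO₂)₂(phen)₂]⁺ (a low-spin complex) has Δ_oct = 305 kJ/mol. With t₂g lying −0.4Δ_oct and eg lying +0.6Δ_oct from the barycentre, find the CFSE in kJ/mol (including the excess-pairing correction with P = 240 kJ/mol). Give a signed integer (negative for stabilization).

Ligand charges: 2×(-1) from NO₂⁻ and 2×(+0) from phen sum to -2; with overall charge +1, Co is +3.
Co is in group 9, so Co³⁺ is d⁶ (9 − 3 = 6).
Configuration: t₂g⁶ eg⁰.
CFSE(orbital) = 6×(-0.4Δ_oct) + 0×(0.6Δ_oct) = -2.4Δ_oct; with Δ_oct = 305 kJ/mol that is -732 kJ/mol.
Relative to high-spin t₂g⁴ eg² (1 paired), the low-spin configuration has 2 additional pairs, contributing +2 × 240 = +480 kJ/mol.
Combining: -732 + 480 = -252 kJ/mol.

-252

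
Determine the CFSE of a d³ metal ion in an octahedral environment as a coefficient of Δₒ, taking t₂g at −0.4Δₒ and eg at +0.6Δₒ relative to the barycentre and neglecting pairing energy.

Configuration: t₂g³ eg⁰.
CFSE = 3(-0.4Δₒ) + 0(0.6Δₒ) = -1.2Δₒ + 0.0Δₒ = -1.2Δₒ.

-1.2 Δₒ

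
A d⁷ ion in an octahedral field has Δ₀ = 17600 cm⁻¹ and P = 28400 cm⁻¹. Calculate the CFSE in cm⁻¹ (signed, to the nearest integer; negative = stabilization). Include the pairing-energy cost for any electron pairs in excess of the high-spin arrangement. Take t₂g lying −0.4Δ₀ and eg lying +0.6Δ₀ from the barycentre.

-14080

Here Δ₀ < P (17600 < 28400), so the high-spin state is favoured.
Filling d⁷ accordingly: t₂g⁵ eg².
Orbital CFSE = -0.8Δ₀ = -0.8 × 17600 = -14080 cm⁻¹.
High-spin has no excess pairs, so no pairing correction applies.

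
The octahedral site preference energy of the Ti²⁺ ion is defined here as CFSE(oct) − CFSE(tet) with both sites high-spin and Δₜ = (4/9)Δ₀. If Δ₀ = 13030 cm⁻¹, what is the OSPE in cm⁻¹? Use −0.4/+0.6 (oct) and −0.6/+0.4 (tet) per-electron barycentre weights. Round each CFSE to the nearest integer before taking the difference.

-3475

Ti²⁺: group 4, so d-count = 4 − 2 = 2.
In an octahedral site d² (HS) is t2g^2 e_g^0, giving CFSE(oct) = -0.8Δ₀ = -10424 cm⁻¹.
Tetrahedral: e^2 t2^0, CFSE = 2(−0.6) + 0(+0.4) = -1.2Δₜ = -1.2 × (4/9) × 13030 = -6949 cm⁻¹.
Subtracting, OSPE = -10424 − (-6949) = -3475 cm⁻¹.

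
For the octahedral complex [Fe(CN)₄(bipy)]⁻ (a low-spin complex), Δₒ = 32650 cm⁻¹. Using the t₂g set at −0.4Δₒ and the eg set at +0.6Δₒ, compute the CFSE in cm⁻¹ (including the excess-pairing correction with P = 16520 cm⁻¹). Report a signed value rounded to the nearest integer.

-32260

Ligand charges: 4×(-1) from CN⁻ and 1×(+0) from bipy sum to -4; with overall charge -1, Fe is +3.
Group 8 minus oxidation state +3 gives a d⁵ configuration for Fe³⁺.
Configuration: t₂g⁵ eg⁰.
The orbital stabilization is -2.0Δₒ = -2.0 × 32650 = -65300 cm⁻¹.
Relative to high-spin t₂g³ eg² (0 paired), the low-spin configuration has 2 additional pairs, contributing +2 × 16520 = +33040 cm⁻¹.
Overall CFSE = -65300 + 33040 = -32260 cm⁻¹.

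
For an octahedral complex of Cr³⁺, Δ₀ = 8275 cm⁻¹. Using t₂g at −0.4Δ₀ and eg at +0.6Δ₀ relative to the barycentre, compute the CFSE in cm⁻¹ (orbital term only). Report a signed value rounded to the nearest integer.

-9930

Group 6 minus oxidation state +3 gives a d³ configuration for Cr³⁺.
The d³ electrons fill as t₂g³ eg⁰.
CFSE(orbital) = 3×(-0.4Δ₀) + 0×(0.6Δ₀) = -1.2Δ₀; with Δ₀ = 8275 cm⁻¹ that is -9930 cm⁻¹.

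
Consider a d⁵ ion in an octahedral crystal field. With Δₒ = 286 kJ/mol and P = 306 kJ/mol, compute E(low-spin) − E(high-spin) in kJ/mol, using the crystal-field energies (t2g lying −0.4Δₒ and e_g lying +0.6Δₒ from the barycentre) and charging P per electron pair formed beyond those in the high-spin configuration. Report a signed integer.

40

High-spin d⁵ fills as t2g^3 e_g^2 with CFSE 3(−0.4) + 2(+0.6) = 0.0Δₒ = 0 kJ/mol.
Low-spin: t2g^5 e_g^0, orbital CFSE = -2.0Δₒ = -572 kJ/mol; plus 2 excess pairs × P = +612 kJ/mol; total 40 kJ/mol.
Thus E(LS) − E(HS) = 40 kJ/mol.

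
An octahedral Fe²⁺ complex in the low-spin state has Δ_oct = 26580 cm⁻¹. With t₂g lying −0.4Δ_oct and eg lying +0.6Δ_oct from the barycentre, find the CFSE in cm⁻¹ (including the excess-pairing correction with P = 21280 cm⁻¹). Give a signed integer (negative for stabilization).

Fe sits in group 8; removing 2 electrons leaves Fe²⁺ with 8 − 2 = 6 d electrons.
Configuration: t₂g⁶ eg⁰.
CFSE(orbital) = 6×(-0.4Δ_oct) + 0×(0.6Δ_oct) = -2.4Δ_oct; with Δ_oct = 26580 cm⁻¹ that is -63792 cm⁻¹.
Relative to high-spin t₂g⁴ eg² (1 paired), the low-spin configuration has 2 additional pairs, contributing +2 × 21280 = +42560 cm⁻¹.
Combining: -63792 + 42560 = -21232 cm⁻¹.

-21232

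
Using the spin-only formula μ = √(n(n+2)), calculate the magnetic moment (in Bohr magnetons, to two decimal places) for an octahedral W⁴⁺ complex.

W sits in group 6; removing 4 electrons leaves W⁴⁺ with 6 − 4 = 2 d electrons.
Configuration: t2g^2 e_g^0 → 2 unpaired electrons.
μ(spin-only) = √[2(2+2)] = √8 ≈ 2.83 Bohr magnetons.

2.83 Bohr magnetons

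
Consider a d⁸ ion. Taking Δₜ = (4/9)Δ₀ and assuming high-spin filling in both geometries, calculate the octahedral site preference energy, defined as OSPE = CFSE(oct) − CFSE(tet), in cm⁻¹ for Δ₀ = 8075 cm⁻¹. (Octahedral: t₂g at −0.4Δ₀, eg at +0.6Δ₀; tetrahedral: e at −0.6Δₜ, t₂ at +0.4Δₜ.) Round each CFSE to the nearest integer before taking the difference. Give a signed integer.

-6819

Octahedral high-spin t₂g⁶ eg²: CFSE = -1.2 × 8075 = -9690 cm⁻¹.
Tetrahedral e⁴ t₂⁴ gives -0.8Δₜ = -0.8 × (4/9) × 8075 = -2871 cm⁻¹.
OSPE = CFSE(oct) − CFSE(tet) = -9690 − (-2871) = -6819 cm⁻¹.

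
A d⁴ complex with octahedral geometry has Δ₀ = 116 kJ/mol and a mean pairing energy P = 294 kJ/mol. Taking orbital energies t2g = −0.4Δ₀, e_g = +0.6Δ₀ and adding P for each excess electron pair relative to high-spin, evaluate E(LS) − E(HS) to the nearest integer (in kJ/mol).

High-spin d⁴ fills as t2g^3 e_g^1 with CFSE 3(−0.4) + 1(+0.6) = -0.6Δ₀ = -70 kJ/mol.
For low-spin the configuration is t2g^4 e_g^0: orbital energy -1.6 × 116 = -186 kJ/mol, and 1 additional pair relative to high-spin adds 294 kJ/mol, giving 108 kJ/mol.
The difference is 108 − (-70) = 178 kJ/mol, so high-spin lies lower.

178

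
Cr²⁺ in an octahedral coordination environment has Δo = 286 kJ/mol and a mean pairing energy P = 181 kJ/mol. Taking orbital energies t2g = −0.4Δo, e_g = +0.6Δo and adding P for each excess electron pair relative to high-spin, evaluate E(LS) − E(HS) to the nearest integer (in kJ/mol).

-105

Cr²⁺: group 6, so d-count = 6 − 2 = 4.
In the high-spin limit (t2g^3 e_g^1) the orbital term is -0.6Δo = -172 kJ/mol, with no excess pairing.
Low-spin: t2g^4 e_g^0, orbital CFSE = -1.6Δo = -458 kJ/mol; plus 1 excess pair × P = +181 kJ/mol; total -277 kJ/mol.
The difference is -277 − (-172) = -105 kJ/mol, so low-spin lies lower.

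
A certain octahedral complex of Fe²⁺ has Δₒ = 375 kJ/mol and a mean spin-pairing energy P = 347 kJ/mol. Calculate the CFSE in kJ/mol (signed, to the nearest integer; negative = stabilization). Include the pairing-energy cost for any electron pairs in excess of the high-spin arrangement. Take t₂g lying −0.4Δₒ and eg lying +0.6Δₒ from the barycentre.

Fe²⁺: group 8, so d-count = 8 − 2 = 6.
With Δₒ > P the complex is low-spin.
That gives t₂g⁶ eg⁰.
Orbital CFSE = -2.4Δₒ = -2.4 × 375 = -900 kJ/mol.
Excess pairs vs high-spin: 3 − 1 = 2; pairing cost = +694 kJ/mol.
Net CFSE = -900 + 694 = -206 kJ/mol.

-206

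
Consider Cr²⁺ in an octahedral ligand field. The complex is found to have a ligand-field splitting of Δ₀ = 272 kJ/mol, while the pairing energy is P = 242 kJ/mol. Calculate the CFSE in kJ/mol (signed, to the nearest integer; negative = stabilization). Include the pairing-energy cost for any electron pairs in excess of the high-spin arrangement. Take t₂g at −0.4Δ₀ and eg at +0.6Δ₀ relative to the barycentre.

-193

Cr²⁺: group 6, so d-count = 6 − 2 = 4.
Δ₀ > P, so pairing is preferred: the ground state is low-spin.
That gives t₂g⁴ eg⁰.
Orbital CFSE = -1.6Δ₀ = -1.6 × 272 = -435 kJ/mol.
Excess pairs vs high-spin: 1 − 0 = 1; pairing cost = +242 kJ/mol.
Net CFSE = -435 + 242 = -193 kJ/mol.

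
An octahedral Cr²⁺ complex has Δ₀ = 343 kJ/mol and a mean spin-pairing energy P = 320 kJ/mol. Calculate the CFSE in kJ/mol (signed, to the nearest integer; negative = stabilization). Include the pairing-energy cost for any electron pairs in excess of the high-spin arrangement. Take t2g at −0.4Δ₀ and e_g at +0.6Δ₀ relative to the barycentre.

-229

Group 6 minus oxidation state +2 gives a d⁴ configuration for Cr²⁺.
Δ₀ > P, so pairing is preferred: the ground state is low-spin.
Filling d⁴ accordingly: t2g^4 e_g^0.
Orbital CFSE = -1.6Δ₀ = -1.6 × 343 = -549 kJ/mol.
Excess pairs vs high-spin: 1 − 0 = 1; pairing cost = +320 kJ/mol.
Net CFSE = -549 + 320 = -229 kJ/mol.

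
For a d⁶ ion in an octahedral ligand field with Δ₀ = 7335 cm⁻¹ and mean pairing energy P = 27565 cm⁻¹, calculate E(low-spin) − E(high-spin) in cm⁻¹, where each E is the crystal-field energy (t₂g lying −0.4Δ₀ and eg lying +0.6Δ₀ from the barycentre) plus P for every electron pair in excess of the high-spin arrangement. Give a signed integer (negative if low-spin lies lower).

40460

In the high-spin limit (t₂g⁴ eg²) the orbital term is -0.4Δ₀ = -2934 cm⁻¹, with no excess pairing.
Low-spin: t₂g⁶ eg⁰, orbital CFSE = -2.4Δ₀ = -17604 cm⁻¹; plus 2 excess pairs × P = +55130 cm⁻¹; total 37526 cm⁻¹.
Thus E(LS) − E(HS) = 40460 cm⁻¹.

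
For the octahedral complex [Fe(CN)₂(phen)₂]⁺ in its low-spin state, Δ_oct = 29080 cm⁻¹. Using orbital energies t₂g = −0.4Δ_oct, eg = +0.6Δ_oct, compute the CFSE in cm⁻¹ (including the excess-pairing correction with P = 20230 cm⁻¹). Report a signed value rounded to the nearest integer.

-17700

Ligand charges: 2×(-1) from CN⁻ and 2×(+0) from phen sum to -2; with overall charge +1, Fe is +3.
Fe³⁺: group 8, so d-count = 8 − 3 = 5.
The d⁵ electrons fill as t₂g⁵ eg⁰.
The orbital stabilization is -2.0Δ_oct = -2.0 × 29080 = -58160 cm⁻¹.
Pairing penalty: 2 pairs vs 0 in the high-spin reference → 2 extra × P = 40460 cm⁻¹.
Combining: -58160 + 40460 = -17700 cm⁻¹.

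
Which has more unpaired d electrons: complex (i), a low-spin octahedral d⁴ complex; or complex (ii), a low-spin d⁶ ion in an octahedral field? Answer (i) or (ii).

(i)

(i): t₂g⁴ eg⁰ → 2 unpaired.
(ii): t₂g⁶ eg⁰ → 0 unpaired.
So (i) has more unpaired electrons.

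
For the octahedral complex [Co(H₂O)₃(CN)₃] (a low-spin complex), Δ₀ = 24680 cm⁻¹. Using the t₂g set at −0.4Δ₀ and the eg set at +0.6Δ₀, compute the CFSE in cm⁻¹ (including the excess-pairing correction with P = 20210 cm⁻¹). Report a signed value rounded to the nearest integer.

Ligand charges: 3×(+0) from H₂O and 3×(-1) from CN⁻ sum to -3; with overall charge +0, Co is +3.
Co³⁺: group 9, so d-count = 9 − 3 = 6.
Configuration: t₂g⁶ eg⁰.
The orbital stabilization is -2.4Δ₀ = -2.4 × 24680 = -59232 cm⁻¹.
Relative to high-spin t₂g⁴ eg² (1 paired), the low-spin configuration has 2 additional pairs, contributing +2 × 20210 = +40420 cm⁻¹.
Net CFSE = -59232 + 40420 = -18812 cm⁻¹.

-18812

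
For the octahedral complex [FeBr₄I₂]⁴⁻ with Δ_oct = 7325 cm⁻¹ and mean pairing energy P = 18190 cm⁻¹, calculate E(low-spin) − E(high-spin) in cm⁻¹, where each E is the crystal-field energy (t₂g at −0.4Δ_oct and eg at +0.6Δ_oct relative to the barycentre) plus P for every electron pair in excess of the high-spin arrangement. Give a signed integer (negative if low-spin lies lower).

21730

Ligand charges: 4×(-1) from Br⁻ and 2×(-1) from I⁻ sum to -6; with overall charge -4, Fe is +2.
Group 8 minus oxidation state +2 gives a d⁶ configuration for Fe²⁺.
In the high-spin limit (t₂g⁴ eg²) the orbital term is -0.4Δ_oct = -2930 cm⁻¹, with no excess pairing.
Low-spin: t₂g⁶ eg⁰, orbital CFSE = -2.4Δ_oct = -17580 cm⁻¹; plus 2 excess pairs × P = +36380 cm⁻¹; total 18800 cm⁻¹.
The difference is 18800 − (-2930) = 21730 cm⁻¹, so high-spin lies lower.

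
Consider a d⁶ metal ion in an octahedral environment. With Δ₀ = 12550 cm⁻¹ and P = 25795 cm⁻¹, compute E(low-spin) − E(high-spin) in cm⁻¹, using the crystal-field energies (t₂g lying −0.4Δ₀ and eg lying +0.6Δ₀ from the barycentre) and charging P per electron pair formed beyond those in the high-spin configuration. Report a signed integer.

26490

In the high-spin limit (t₂g⁴ eg²) the orbital term is -0.4Δ₀ = -5020 cm⁻¹, with no excess pairing.
Low-spin t₂g⁶ eg⁰ gives -2.4Δ₀ = -30120 cm⁻¹, but forming 2 extra pairs costs 2P = 51590 cm⁻¹, so E(LS) = -30120 + 51590 = 21470 cm⁻¹.
E(LS) − E(HS) = 21470 − (-5020) = 26490 cm⁻¹.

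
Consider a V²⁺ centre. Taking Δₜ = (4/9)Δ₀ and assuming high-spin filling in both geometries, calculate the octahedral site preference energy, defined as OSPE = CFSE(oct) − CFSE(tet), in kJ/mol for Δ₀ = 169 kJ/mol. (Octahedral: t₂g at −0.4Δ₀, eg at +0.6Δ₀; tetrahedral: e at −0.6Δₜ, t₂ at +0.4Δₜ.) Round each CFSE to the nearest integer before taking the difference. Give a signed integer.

V is in group 5, so V²⁺ is d³ (5 − 2 = 3).
In an octahedral site d³ (HS) is t2g^3 e_g^0, giving CFSE(oct) = -1.2Δ₀ = -203 kJ/mol.
Tetrahedral e^2 t2^1 gives -0.8Δₜ = -0.8 × (4/9) × 169 = -60 kJ/mol.
OSPE = CFSE(oct) − CFSE(tet) = -203 − (-60) = -143 kJ/mol.

-143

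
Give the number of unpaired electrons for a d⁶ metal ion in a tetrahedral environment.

4

With tetrahedral geometry the complex is necessarily high-spin.
Configuration: e³ t₂³, giving 4 unpaired electrons.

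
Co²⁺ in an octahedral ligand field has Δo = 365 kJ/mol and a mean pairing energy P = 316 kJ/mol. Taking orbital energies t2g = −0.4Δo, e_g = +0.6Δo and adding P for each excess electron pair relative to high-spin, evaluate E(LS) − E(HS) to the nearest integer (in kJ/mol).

Co²⁺: group 9, so d-count = 9 − 2 = 7.
In the high-spin limit (t2g^5 e_g^2) the orbital term is -0.8Δo = -292 kJ/mol, with no excess pairing.
For low-spin the configuration is t2g^6 e_g^1: orbital energy -1.8 × 365 = -657 kJ/mol, and 1 additional pair relative to high-spin adds 316 kJ/mol, giving -341 kJ/mol.
Thus E(LS) − E(HS) = -49 kJ/mol.

-49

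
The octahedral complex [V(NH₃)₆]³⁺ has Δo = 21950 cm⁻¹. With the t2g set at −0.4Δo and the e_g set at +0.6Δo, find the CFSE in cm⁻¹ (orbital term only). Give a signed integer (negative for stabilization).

-17560

NH₃ is neutral, so the +3 overall charge sits on V: oxidation state +3.
V³⁺: group 5, so d-count = 5 − 3 = 2.
Electron filling gives t2g^2 e_g^0.
Orbital CFSE = 2(-0.4) + 0(0.6) = -0.8Δo = -0.8 × 21950 = -17560 cm⁻¹.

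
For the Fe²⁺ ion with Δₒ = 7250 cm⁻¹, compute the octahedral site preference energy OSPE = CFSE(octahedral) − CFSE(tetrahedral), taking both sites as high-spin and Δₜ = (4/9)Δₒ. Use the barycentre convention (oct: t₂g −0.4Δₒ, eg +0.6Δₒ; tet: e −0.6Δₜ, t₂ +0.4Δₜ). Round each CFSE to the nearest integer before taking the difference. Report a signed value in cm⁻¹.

Fe sits in group 8; removing 2 electrons leaves Fe²⁺ with 8 − 2 = 6 d electrons.
In an octahedral site d⁶ (HS) is t₂g⁴ eg², giving CFSE(oct) = -0.4Δₒ = -2900 cm⁻¹.
Tetrahedral e³ t₂³ gives -0.6Δₜ = -0.6 × (4/9) × 7250 = -1933 cm⁻¹.
Subtracting, OSPE = -2900 − (-1933) = -967 cm⁻¹.

-967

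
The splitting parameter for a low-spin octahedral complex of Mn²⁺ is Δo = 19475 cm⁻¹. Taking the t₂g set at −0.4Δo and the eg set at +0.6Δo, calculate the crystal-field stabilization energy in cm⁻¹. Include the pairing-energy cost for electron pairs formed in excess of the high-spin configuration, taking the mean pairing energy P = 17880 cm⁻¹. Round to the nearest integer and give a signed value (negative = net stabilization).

Mn²⁺: group 7, so d-count = 7 − 2 = 5.
Configuration: t₂g⁵ eg⁰.
Orbital CFSE = 5(-0.4) + 0(0.6) = -2.0Δo = -2.0 × 19475 = -38950 cm⁻¹.
Relative to high-spin t₂g³ eg² (0 paired), the low-spin configuration has 2 additional pairs, contributing +2 × 17880 = +35760 cm⁻¹.
Overall CFSE = -38950 + 35760 = -3190 cm⁻¹.

-3190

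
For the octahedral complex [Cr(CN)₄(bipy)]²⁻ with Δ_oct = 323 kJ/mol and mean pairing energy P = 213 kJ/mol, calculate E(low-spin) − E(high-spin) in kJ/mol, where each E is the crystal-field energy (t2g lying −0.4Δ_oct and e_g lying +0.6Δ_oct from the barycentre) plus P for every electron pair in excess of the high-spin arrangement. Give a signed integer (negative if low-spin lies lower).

Ligand charges: 4×(-1) from CN⁻ and 1×(+0) from bipy sum to -4; with overall charge -2, Cr is +2.
Cr is in group 6, so Cr²⁺ is d⁴ (6 − 2 = 4).
High-spin d⁴ fills as t2g^3 e_g^1 with CFSE 3(−0.4) + 1(+0.6) = -0.6Δ_oct = -194 kJ/mol.
Low-spin t2g^4 e_g^0 gives -1.6Δ_oct = -517 kJ/mol, but forming 1 extra pair costs 1P = 213 kJ/mol, so E(LS) = -517 + 213 = -304 kJ/mol.
The difference is -304 − (-194) = -110 kJ/mol, so low-spin lies lower.

-110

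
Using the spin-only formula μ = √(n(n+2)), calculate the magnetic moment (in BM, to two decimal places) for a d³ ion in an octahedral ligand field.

Configuration: t₂g³ eg⁰ → 3 unpaired electrons.
μ(spin-only) = √[3(3+2)] = √15 ≈ 3.87 BM.

3.87 BM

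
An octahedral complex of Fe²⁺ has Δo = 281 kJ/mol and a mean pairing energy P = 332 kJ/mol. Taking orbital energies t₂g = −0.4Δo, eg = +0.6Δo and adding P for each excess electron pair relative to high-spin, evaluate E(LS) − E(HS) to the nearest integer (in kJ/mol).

Fe is in group 8, so Fe²⁺ is d⁶ (8 − 2 = 6).
High-spin d⁶ fills as t₂g⁴ eg² with CFSE 4(−0.4) + 2(+0.6) = -0.4Δo = -112 kJ/mol.
Low-spin t₂g⁶ eg⁰ gives -2.4Δo = -674 kJ/mol, but forming 2 extra pairs costs 2P = 664 kJ/mol, so E(LS) = -674 + 664 = -10 kJ/mol.
Thus E(LS) − E(HS) = 102 kJ/mol.

102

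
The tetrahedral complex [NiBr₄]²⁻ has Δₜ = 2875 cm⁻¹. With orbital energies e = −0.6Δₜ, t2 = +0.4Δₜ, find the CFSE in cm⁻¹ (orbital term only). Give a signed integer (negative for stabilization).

-2300

Each Br⁻ contributes -1; 4 × (-1) = -4. With overall charge -2, Ni is in the +2 oxidation state.
Ni is in group 10, so Ni²⁺ is d⁸ (10 − 2 = 8).
With tetrahedral geometry the complex is necessarily high-spin.
Electron filling gives e^4 t2^4.
Orbital CFSE = 4(-0.6) + 4(0.4) = -0.8Δₜ = -0.8 × 2875 = -2300 cm⁻¹.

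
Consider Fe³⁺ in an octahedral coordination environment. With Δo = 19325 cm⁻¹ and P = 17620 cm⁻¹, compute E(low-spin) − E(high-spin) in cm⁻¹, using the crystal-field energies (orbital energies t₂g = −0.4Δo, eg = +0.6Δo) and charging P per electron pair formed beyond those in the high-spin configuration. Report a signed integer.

-3410

Fe is in group 8, so Fe³⁺ is d⁵ (8 − 3 = 5).
High-spin d⁵ fills as t₂g³ eg² with CFSE 3(−0.4) + 2(+0.6) = 0.0Δo = 0 cm⁻¹.
For low-spin the configuration is t₂g⁵ eg⁰: orbital energy -2.0 × 19325 = -38650 cm⁻¹, and 2 additional pairs relative to high-spin add 35240 cm⁻¹, giving -3410 cm⁻¹.
The difference is -3410 − (0) = -3410 cm⁻¹, so low-spin lies lower.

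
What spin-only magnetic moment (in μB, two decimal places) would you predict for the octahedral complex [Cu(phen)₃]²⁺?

1.73 μB

phen is neutral, so the +2 overall charge sits on Cu: oxidation state +2.
Cu is in group 11, so Cu²⁺ is d⁹ (11 − 2 = 9).
For octahedral d⁹ the high- and low-spin configurations coincide.
Configuration: t₂g⁶ eg³ → 1 unpaired electron.
μ(spin-only) = √[1(1+2)] = √3 ≈ 1.73 μB.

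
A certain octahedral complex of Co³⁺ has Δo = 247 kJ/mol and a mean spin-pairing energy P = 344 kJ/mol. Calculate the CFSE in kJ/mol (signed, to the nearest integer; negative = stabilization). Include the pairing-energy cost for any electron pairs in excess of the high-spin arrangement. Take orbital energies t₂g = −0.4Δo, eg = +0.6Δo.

Co³⁺: group 9, so d-count = 9 − 3 = 6.
Here Δo < P (247 < 344), so the high-spin state is favoured.
That gives t₂g⁴ eg².
Orbital CFSE = -0.4Δo = -0.4 × 247 = -99 kJ/mol.
High-spin has no excess pairs, so no pairing correction applies.

-99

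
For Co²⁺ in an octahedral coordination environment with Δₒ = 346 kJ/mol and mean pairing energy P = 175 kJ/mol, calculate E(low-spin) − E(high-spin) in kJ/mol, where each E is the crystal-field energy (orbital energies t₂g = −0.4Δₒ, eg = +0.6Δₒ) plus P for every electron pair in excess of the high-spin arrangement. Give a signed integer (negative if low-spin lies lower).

-171

Group 9 minus oxidation state +2 gives a d⁷ configuration for Co²⁺.
In the high-spin limit (t₂g⁵ eg²) the orbital term is -0.8Δₒ = -277 kJ/mol, with no excess pairing.
Low-spin: t₂g⁶ eg¹, orbital CFSE = -1.8Δₒ = -623 kJ/mol; plus 1 excess pair × P = +175 kJ/mol; total -448 kJ/mol.
Thus E(LS) − E(HS) = -171 kJ/mol.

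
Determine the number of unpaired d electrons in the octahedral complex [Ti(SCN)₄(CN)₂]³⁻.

Ligand charges: 4×(-1) from SCN⁻ and 2×(-1) from CN⁻ sum to -6; with overall charge -3, Ti is +3.
Ti is in group 4, so Ti³⁺ is d¹ (4 − 3 = 1).
Configuration: t₂g¹ eg⁰, giving 1 unpaired electron.

1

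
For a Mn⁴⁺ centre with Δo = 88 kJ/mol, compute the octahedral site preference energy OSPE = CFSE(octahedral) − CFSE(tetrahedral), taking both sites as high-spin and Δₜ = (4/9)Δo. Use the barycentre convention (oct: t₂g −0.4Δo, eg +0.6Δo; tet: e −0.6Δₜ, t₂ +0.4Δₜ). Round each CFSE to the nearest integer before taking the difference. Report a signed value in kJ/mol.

-75

Mn sits in group 7; removing 4 electrons leaves Mn⁴⁺ with 7 − 4 = 3 d electrons.
Octahedral (high-spin): t2g^3 e_g^0, CFSE = 3(−0.4) + 0(+0.6) = -1.2Δo = -1.2 × 88 = -106 kJ/mol.
Tetrahedral: e^2 t2^1, CFSE = 2(−0.6) + 1(+0.4) = -0.8Δₜ = -0.8 × (4/9) × 88 = -31 kJ/mol.
OSPE = -106 − (-31) = -75 kJ/mol.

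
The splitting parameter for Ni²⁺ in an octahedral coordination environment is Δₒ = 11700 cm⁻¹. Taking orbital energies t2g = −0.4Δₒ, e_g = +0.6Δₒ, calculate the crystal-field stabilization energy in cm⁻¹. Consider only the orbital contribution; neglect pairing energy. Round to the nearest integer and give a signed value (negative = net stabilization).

Ni²⁺: group 10, so d-count = 10 − 2 = 8.
The d⁸ electrons fill as t2g^6 e_g^2.
The orbital stabilization is -1.2Δₒ = -1.2 × 11700 = -14040 cm⁻¹.

-14040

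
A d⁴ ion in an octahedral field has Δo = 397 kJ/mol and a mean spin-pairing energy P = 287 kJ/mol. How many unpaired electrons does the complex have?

2

Δo > P, so pairing is preferred: the ground state is low-spin.
Configuration: t2g^4 e_g^0.
Unpaired electrons: 2.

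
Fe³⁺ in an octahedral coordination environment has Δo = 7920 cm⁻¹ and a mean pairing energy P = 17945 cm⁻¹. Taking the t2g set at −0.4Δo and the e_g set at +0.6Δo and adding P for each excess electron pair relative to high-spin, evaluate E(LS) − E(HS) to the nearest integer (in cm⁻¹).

Fe sits in group 8; removing 3 electrons leaves Fe³⁺ with 8 − 3 = 5 d electrons.
High-spin d⁵ fills as t2g^3 e_g^2 with CFSE 3(−0.4) + 2(+0.6) = 0.0Δo = 0 cm⁻¹.
For low-spin the configuration is t2g^5 e_g^0: orbital energy -2.0 × 7920 = -15840 cm⁻¹, and 2 additional pairs relative to high-spin add 35890 cm⁻¹, giving 20050 cm⁻¹.
Thus E(LS) − E(HS) = 20050 cm⁻¹.

20050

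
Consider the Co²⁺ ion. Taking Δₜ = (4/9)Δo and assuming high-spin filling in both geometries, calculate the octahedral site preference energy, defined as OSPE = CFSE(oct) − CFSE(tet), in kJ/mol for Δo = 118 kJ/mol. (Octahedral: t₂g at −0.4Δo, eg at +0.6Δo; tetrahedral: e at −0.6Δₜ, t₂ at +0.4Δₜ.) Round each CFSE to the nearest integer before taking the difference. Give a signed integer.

-31

Group 9 minus oxidation state +2 gives a d⁷ configuration for Co²⁺.
Octahedral (high-spin): t2g^5 e_g^2, CFSE = 5(−0.4) + 2(+0.6) = -0.8Δo = -0.8 × 118 = -94 kJ/mol.
Tetrahedral e^4 t2^3 gives -1.2Δₜ = -1.2 × (4/9) × 118 = -63 kJ/mol.
OSPE = -94 − (-63) = -31 kJ/mol.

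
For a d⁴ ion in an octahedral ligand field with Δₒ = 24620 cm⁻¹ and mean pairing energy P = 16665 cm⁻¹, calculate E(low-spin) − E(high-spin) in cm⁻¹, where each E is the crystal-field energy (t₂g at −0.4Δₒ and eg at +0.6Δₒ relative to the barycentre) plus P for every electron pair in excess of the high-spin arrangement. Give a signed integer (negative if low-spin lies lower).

In the high-spin limit (t₂g³ eg¹) the orbital term is -0.6Δₒ = -14772 cm⁻¹, with no excess pairing.
Low-spin t₂g⁴ eg⁰ gives -1.6Δₒ = -39392 cm⁻¹, but forming 1 extra pair costs 1P = 16665 cm⁻¹, so E(LS) = -39392 + 16665 = -22727 cm⁻¹.
The difference is -22727 − (-14772) = -7955 cm⁻¹, so low-spin lies lower.

-7955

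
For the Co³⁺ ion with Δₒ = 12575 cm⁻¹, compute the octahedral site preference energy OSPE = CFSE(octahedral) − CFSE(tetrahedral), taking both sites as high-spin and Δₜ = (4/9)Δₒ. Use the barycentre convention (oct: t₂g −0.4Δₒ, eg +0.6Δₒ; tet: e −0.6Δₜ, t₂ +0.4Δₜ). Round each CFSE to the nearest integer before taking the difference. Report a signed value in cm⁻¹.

Group 9 minus oxidation state +3 gives a d⁶ configuration for Co³⁺.
In an octahedral site d⁶ (HS) is t₂g⁴ eg², giving CFSE(oct) = -0.4Δₒ = -5030 cm⁻¹.
Tetrahedral e³ t₂³ gives -0.6Δₜ = -0.6 × (4/9) × 12575 = -3353 cm⁻¹.
OSPE = CFSE(oct) − CFSE(tet) = -5030 − (-3353) = -1677 cm⁻¹.

-1677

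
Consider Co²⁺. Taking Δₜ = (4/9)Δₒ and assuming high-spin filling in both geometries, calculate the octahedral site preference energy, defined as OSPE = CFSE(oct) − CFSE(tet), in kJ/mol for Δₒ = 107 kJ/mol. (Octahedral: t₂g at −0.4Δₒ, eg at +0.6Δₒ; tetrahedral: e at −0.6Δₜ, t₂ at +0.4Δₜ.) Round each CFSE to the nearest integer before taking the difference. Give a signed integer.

-29

Group 9 minus oxidation state +2 gives a d⁷ configuration for Co²⁺.
Octahedral (high-spin): t2g^5 e_g^2, CFSE = 5(−0.4) + 2(+0.6) = -0.8Δₒ = -0.8 × 107 = -86 kJ/mol.
Tetrahedral e^4 t2^3 gives -1.2Δₜ = -1.2 × (4/9) × 107 = -57 kJ/mol.
OSPE = CFSE(oct) − CFSE(tet) = -86 − (-57) = -29 kJ/mol.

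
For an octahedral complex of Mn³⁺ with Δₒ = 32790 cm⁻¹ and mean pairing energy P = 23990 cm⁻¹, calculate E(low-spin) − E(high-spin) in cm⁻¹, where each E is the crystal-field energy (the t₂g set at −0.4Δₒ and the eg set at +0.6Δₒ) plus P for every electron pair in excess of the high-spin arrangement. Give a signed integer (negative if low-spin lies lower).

-8800

Group 7 minus oxidation state +3 gives a d⁴ configuration for Mn³⁺.
In the high-spin limit (t₂g³ eg¹) the orbital term is -0.6Δₒ = -19674 cm⁻¹, with no excess pairing.
For low-spin the configuration is t₂g⁴ eg⁰: orbital energy -1.6 × 32790 = -52464 cm⁻¹, and 1 additional pair relative to high-spin adds 23990 cm⁻¹, giving -28474 cm⁻¹.
Thus E(LS) − E(HS) = -8800 cm⁻¹.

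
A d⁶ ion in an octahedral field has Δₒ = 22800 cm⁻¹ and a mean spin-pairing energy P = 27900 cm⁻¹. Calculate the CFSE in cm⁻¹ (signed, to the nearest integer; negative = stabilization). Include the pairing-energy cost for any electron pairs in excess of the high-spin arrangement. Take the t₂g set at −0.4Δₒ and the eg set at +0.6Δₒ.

-9120

With Δₒ < P the complex is high-spin.
Filling d⁶ accordingly: t₂g⁴ eg².
Orbital CFSE = -0.4Δₒ = -0.4 × 22800 = -9120 cm⁻¹.
High-spin has no excess pairs, so no pairing correction applies.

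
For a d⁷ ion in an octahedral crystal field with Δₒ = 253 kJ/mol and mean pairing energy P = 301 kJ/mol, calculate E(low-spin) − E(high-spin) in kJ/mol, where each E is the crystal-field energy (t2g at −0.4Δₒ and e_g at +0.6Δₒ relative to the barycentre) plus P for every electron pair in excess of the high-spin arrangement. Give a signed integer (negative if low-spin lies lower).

High-spin: t2g^5 e_g^2, CFSE = -0.8Δₒ = -202 kJ/mol.
Low-spin t2g^6 e_g^1 gives -1.8Δₒ = -455 kJ/mol, but forming 1 extra pair costs 1P = 301 kJ/mol, so E(LS) = -455 + 301 = -154 kJ/mol.
Thus E(LS) − E(HS) = 48 kJ/mol.

48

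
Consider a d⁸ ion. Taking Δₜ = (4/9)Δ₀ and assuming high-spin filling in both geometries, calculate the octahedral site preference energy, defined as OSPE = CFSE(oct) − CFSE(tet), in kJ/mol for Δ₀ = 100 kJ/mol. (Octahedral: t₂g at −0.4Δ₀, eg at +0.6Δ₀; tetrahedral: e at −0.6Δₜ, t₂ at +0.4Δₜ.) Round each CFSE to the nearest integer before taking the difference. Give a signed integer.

Octahedral high-spin t₂g⁶ eg²: CFSE = -1.2 × 100 = -120 kJ/mol.
Tetrahedral e⁴ t₂⁴ gives -0.8Δₜ = -0.8 × (4/9) × 100 = -36 kJ/mol.
Subtracting, OSPE = -120 − (-36) = -84 kJ/mol.

-84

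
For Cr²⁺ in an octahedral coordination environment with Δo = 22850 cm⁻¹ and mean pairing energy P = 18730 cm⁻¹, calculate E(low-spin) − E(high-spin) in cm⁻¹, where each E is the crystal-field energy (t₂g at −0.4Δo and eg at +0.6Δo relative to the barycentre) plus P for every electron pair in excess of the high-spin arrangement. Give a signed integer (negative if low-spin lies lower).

Cr²⁺: group 6, so d-count = 6 − 2 = 4.
High-spin d⁴ fills as t₂g³ eg¹ with CFSE 3(−0.4) + 1(+0.6) = -0.6Δo = -13710 cm⁻¹.
Low-spin t₂g⁴ eg⁰ gives -1.6Δo = -36560 cm⁻¹, but forming 1 extra pair costs 1P = 18730 cm⁻¹, so E(LS) = -36560 + 18730 = -17830 cm⁻¹.
E(LS) − E(HS) = -17830 − (-13710) = -4120 cm⁻¹.

-4120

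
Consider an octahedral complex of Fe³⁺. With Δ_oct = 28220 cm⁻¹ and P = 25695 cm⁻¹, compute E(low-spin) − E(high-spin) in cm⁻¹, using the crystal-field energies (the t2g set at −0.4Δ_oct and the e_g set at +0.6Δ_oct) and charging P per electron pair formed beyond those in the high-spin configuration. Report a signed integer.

-5050

Fe sits in group 8; removing 3 electrons leaves Fe³⁺ with 8 − 3 = 5 d electrons.
High-spin d⁵ fills as t2g^3 e_g^2 with CFSE 3(−0.4) + 2(+0.6) = 0.0Δ_oct = 0 cm⁻¹.
Low-spin t2g^5 e_g^0 gives -2.0Δ_oct = -56440 cm⁻¹, but forming 2 extra pairs costs 2P = 51390 cm⁻¹, so E(LS) = -56440 + 51390 = -5050 cm⁻¹.
Thus E(LS) − E(HS) = -5050 cm⁻¹.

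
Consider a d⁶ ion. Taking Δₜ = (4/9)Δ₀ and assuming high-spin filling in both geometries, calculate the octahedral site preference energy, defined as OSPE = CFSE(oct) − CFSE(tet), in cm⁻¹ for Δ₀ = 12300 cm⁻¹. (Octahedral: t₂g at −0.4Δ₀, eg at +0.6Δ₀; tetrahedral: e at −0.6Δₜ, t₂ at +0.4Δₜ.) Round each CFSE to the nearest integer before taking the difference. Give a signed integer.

In an octahedral site d⁶ (HS) is t2g^4 e_g^2, giving CFSE(oct) = -0.4Δ₀ = -4920 cm⁻¹.
In a tetrahedral site the filling is e^3 t2^3: CFSE(tet) = -0.6Δₜ = -0.6 × (4/9)(12300) = -3280 cm⁻¹.
OSPE = CFSE(oct) − CFSE(tet) = -4920 − (-3280) = -1640 cm⁻¹.

-1640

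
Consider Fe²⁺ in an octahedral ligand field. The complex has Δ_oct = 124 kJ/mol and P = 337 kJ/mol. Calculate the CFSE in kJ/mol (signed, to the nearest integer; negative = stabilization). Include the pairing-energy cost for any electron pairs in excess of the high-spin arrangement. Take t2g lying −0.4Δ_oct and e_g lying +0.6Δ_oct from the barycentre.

Fe sits in group 8; removing 2 electrons leaves Fe²⁺ with 8 − 2 = 6 d electrons.
Since Δ_oct = 124 kJ/mol < P = 337 kJ/mol, the complex adopts the high-spin configuration.
That gives t2g^4 e_g^2.
Orbital CFSE = -0.4Δ_oct = -0.4 × 124 = -50 kJ/mol.
High-spin has no excess pairs, so no pairing correction applies.

-50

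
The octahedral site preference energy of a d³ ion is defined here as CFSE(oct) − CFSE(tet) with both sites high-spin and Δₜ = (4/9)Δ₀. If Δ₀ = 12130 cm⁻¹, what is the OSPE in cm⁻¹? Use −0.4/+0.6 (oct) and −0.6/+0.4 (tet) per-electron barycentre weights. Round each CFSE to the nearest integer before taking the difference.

Octahedral high-spin t₂g³ eg⁰: CFSE = -1.2 × 12130 = -14556 cm⁻¹.
Tetrahedral: e² t₂¹, CFSE = 2(−0.6) + 1(+0.4) = -0.8Δₜ = -0.8 × (4/9) × 12130 = -4313 cm⁻¹.
OSPE = CFSE(oct) − CFSE(tet) = -14556 − (-4313) = -10243 cm⁻¹.

-10243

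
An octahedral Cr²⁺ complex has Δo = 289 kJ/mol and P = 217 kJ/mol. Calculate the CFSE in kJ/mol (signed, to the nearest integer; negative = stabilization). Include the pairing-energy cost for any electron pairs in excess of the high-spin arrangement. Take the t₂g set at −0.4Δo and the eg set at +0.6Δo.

Cr is in group 6, so Cr²⁺ is d⁴ (6 − 2 = 4).
With Δo > P the complex is low-spin.
That gives t₂g⁴ eg⁰.
Orbital CFSE = -1.6Δo = -1.6 × 289 = -462 kJ/mol.
Excess pairs vs high-spin: 1 − 0 = 1; pairing cost = +217 kJ/mol.
Net CFSE = -462 + 217 = -245 kJ/mol.

-245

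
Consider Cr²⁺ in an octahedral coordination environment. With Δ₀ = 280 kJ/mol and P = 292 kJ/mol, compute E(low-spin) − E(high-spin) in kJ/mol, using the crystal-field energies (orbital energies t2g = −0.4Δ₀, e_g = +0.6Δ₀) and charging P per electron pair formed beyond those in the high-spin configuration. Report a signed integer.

Cr sits in group 6; removing 2 electrons leaves Cr²⁺ with 6 − 2 = 4 d electrons.
High-spin: t2g^3 e_g^1, CFSE = -0.6Δ₀ = -168 kJ/mol.
Low-spin: t2g^4 e_g^0, orbital CFSE = -1.6Δ₀ = -448 kJ/mol; plus 1 excess pair × P = +292 kJ/mol; total -156 kJ/mol.
The difference is -156 − (-168) = 12 kJ/mol, so high-spin lies lower.

12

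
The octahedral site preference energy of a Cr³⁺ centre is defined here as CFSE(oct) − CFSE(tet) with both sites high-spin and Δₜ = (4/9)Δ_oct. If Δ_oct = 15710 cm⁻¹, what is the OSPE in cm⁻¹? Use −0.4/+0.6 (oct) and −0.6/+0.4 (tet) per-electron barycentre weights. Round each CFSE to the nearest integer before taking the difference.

-13266

Cr is in group 6, so Cr³⁺ is d³ (6 − 3 = 3).
Octahedral high-spin t₂g³ eg⁰: CFSE = -1.2 × 15710 = -18852 cm⁻¹.
In a tetrahedral site the filling is e² t₂¹: CFSE(tet) = -0.8Δₜ = -0.8 × (4/9)(15710) = -5586 cm⁻¹.
Subtracting, OSPE = -18852 − (-5586) = -13266 cm⁻¹.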